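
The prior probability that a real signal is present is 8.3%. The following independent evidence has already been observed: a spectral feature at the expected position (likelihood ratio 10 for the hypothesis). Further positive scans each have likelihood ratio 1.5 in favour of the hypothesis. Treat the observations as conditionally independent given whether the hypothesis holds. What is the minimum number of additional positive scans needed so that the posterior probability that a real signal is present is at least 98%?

10

Prior odds = 0.083/0.917 = 83/917.
Bayes factor of the evidence already in hand = 10.
Odds after that evidence = (83/917) × 10 = 830/917.
Target odds = 0.98/0.02 = 49.
Need 1.5ⁿ ≥ 49 ÷ (830/917) = 44933/830.
1.5⁹ = 19683/512 falls short of 44933/830 but 1.5¹⁰ = 59049/1024 reaches it, so n = 10.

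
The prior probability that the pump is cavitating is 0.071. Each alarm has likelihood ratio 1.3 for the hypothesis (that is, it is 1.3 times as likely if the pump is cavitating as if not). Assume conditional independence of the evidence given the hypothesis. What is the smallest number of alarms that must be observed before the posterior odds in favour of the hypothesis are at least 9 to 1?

19

Prior odds = 0.071/0.929 = 71/929.
Likelihood ratio per alarm = 1.3.
Target odds = 9.
Require 1.3ⁿ ≥ 9 ÷ (71/929) = 8361/71.
1.3¹⁸ ≈112.455 falls short of 8361/71 but 1.3¹⁹ ≈146.192 reaches it, so n = 19.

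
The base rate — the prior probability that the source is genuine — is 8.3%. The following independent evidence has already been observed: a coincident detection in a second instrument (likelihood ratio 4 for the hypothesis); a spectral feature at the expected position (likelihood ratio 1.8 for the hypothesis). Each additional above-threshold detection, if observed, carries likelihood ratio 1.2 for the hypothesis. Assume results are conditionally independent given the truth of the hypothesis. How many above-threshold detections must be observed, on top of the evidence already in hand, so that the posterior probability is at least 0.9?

15

Prior odds = 0.083/0.917 = 83/917.
Combined Bayes factor of the evidence already in hand = 4 × 1.8 = 7.2.
Odds after that evidence = (83/917) × 7.2 = 2988/4585.
Target odds = 0.9/0.1 = 9.
Need 1.2ⁿ ≥ 9 ÷ (2988/4585) = 4585/332.
1.2¹⁴ ≈12.8392 falls short of 4585/332 but 1.2¹⁵ ≈15.407 reaches it, so n = 15.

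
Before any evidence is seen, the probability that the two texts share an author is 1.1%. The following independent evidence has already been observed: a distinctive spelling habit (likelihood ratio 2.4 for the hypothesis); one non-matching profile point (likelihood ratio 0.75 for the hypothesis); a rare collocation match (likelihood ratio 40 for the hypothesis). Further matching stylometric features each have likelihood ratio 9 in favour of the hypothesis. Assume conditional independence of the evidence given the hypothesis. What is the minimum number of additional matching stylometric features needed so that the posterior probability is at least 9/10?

Prior odds = 0.011/0.989 = 11/989.
Combined Bayes factor of the evidence already in hand = 2.4 × 0.75 × 40 = 72.
Odds after that evidence = (11/989) × 72 = 792/989.
Target odds = 0.9/0.1 = 9.
Need 9ⁿ ≥ 9 ÷ (792/989) = 989/88.
9¹ = 9 falls short of 989/88 but 9² = 81 reaches it, so n = 2.

2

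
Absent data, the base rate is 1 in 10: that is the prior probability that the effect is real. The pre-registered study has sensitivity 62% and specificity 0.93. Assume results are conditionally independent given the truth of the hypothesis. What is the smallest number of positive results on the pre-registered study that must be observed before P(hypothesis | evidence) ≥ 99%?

4

Prior odds = 0.1/0.9 = 1/9.
False-positive rate = 1 − 0.93 = 0.07; likelihood ratio of a positive = 0.62/0.07 = 62/7.
Target odds: 0.99 ÷ 0.01 = 99.
Require (62/7)ⁿ ≥ 99 ÷ (1/9) = 891.
(62/7)³ = 238328/343 falls short of 891 but (62/7)⁴ = 14776336/2401 reaches it, so n = 4.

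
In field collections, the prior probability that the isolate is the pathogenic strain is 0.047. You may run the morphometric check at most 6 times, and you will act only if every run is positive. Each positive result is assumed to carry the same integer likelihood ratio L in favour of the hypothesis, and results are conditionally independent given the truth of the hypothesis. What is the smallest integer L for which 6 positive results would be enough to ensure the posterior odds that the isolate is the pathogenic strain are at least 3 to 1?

2

Prior odds = 0.047/0.953 = 47/953.
Target odds = 3.
Need L⁶ ≥ 3 ÷ (47/953) = 2859/47.
1⁶ = 1 < 2859/47 ≤ 64 = 2⁶, so L = 2.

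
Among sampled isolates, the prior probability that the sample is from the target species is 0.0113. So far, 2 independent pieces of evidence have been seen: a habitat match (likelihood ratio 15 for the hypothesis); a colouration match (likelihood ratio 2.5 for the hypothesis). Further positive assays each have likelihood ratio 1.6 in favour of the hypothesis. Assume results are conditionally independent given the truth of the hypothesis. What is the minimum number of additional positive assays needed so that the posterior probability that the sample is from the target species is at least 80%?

Prior odds = 0.0113/0.9887 = 113/9887.
Combined Bayes factor of the evidence already in hand = 15 × 2.5 = 37.5.
Odds after that evidence = (113/9887) × 37.5 = 8475/19774.
Target odds = 0.8/0.2 = 4.
Need 1.6ⁿ ≥ 4 ÷ (8475/19774) = 79096/8475.
1.6⁴ = 6.5536 falls short of 79096/8475 but 1.6⁵ = 10.48576 reaches it, so n = 5.

5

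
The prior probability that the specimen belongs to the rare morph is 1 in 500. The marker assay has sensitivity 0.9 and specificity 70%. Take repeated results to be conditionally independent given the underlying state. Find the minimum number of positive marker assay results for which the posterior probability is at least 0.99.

10

Prior odds = 0.002/0.998 = 1/499.
False-positive rate = 1 − 0.7 = 0.3; likelihood ratio of a positive = 0.9/0.3 = 3.
Target odds: 0.99 ÷ 0.01 = 99.
Need (1/499) × 3ⁿ ≥ 99, i.e. 3ⁿ ≥ 49401.
3⁹ = 19683 falls short of 49401 but 3¹⁰ = 59049 reaches it, so n = 10.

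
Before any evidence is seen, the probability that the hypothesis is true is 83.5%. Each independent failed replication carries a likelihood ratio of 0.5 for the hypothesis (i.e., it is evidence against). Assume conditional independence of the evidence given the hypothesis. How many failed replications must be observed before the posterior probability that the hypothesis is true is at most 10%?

Prior odds: 0.835 ÷ 0.165 = 167/33.
Likelihood ratio per failed replication = 0.5.
Target odds: 0.1 ÷ 0.9 = 1/9.
Require 0.5ⁿ ≤ 1/9 ÷ (167/33) = 11/501.
0.5⁵ = 0.03125 is still above 11/501 but 0.5⁶ = 0.015625 is at or below it, so n = 6.

6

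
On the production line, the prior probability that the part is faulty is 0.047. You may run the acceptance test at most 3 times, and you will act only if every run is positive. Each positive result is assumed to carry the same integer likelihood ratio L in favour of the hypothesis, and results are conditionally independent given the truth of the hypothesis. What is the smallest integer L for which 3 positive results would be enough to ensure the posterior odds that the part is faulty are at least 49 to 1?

Prior odds = 0.047/0.953 = 47/953.
Target odds = 49.
Need L³ ≥ 49 ÷ (47/953) = 46697/47.
9³ = 729 < 46697/47 ≤ 1000 = 10³, so L = 10.

10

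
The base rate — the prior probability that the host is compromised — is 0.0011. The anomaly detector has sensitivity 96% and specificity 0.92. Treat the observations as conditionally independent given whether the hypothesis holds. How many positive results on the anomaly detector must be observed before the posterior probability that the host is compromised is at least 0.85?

4

Prior odds: 0.0011 ÷ 0.9989 = 11/9989.
False-positive rate = 1 − 0.92 = 0.08; likelihood ratio of a positive = 0.96/0.08 = 12.
Target odds: 0.85 ÷ 0.15 = 17/3.
Need (11/9989) × 12ⁿ ≥ 17/3, i.e. 12ⁿ ≥ 169813/33.
12³ = 1728 falls short of 169813/33 but 12⁴ = 20736 reaches it, so n = 4.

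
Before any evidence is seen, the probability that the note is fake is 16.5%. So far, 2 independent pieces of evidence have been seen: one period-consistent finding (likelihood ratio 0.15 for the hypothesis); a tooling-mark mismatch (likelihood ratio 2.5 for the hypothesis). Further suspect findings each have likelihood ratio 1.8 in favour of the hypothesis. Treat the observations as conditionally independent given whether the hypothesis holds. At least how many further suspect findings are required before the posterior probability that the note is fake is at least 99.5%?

14

Prior odds = 0.165/0.835 = 33/167.
Combined Bayes factor of the evidence already in hand = 0.15 × 2.5 = 0.375.
Odds after that evidence = (33/167) × 0.375 = 99/1336.
Target odds = 0.995/0.005 = 199.
Need 1.8ⁿ ≥ 199 ÷ (99/1336) = 265864/99.
1.8¹³ ≈2082.3 falls short of 265864/99 but 1.8¹⁴ ≈3748.13 reaches it, so n = 14.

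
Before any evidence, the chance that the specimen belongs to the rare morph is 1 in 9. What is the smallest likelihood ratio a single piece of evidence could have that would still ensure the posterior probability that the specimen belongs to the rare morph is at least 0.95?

Prior odds = (1/9)/(8/9) = 0.125.
Target odds = 0.95/0.05 = 19.
Required Bayes factor = 19 ÷ 0.125 = 152.

152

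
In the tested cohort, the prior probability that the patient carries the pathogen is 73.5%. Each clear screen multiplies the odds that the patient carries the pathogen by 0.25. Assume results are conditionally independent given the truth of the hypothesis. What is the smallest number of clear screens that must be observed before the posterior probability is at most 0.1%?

Prior odds = 0.735/0.265 = 147/53.
Likelihood ratio per clear screen = 0.25.
Target odds: 0.001 ÷ 0.999 = 1/999.
Require 0.25ⁿ ≤ 1/999 ÷ (147/53) = 53/146853.
0.25⁵ = 1/1024 is still above 53/146853 but 0.25⁶ = 1/4096 is at or below it, so n = 6.

6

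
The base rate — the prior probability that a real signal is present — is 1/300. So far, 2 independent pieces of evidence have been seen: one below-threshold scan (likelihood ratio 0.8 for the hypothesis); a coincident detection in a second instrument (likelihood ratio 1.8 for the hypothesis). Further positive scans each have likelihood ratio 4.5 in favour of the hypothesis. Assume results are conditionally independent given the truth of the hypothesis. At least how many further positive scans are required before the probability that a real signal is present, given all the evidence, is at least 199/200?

8

Prior odds = (1/300)/(299/300) = 1/299.
Combined Bayes factor of the evidence already in hand = 0.8 × 1.8 = 1.44.
Odds after that evidence = (1/299) × 1.44 = 36/7475.
Target odds = 0.995/0.005 = 199.
Need 4.5ⁿ ≥ 199 ÷ (36/7475) = 1487525/36.
4.5⁷ = 4782969/128 falls short of 1487525/36 but 4.5⁸ = 43046721/256 reaches it, so n = 8.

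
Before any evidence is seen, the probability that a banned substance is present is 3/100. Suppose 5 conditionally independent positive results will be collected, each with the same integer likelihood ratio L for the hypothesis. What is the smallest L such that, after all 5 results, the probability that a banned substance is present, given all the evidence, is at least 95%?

Prior odds = 0.03/0.97 = 3/97.
Target odds = 0.95/0.05 = 19.
Need L⁵ ≥ 19 ÷ (3/97) = 1843/3.
3⁵ = 243 < 1843/3 ≤ 1024 = 4⁵, so L = 4.

4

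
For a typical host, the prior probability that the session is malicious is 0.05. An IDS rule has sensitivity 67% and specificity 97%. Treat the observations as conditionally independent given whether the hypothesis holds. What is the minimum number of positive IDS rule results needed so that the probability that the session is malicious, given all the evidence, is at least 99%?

3

Prior odds: 0.05 ÷ 0.95 = 1/19.
False-positive rate = 1 − 0.97 = 0.03; likelihood ratio of a positive = 0.67/0.03 = 67/3.
Target odds: 0.99 ÷ 0.01 = 99.
Require (67/3)ⁿ ≥ 99 ÷ (1/19) = 1881.
(67/3)² = 4489/9 falls short of 1881 but (67/3)³ = 300763/27 reaches it, so n = 3.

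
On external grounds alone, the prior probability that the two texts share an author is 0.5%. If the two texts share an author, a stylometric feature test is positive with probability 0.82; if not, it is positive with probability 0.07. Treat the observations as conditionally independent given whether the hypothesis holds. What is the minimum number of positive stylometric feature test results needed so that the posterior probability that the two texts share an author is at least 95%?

4

Prior odds = 0.005/0.995 = 1/199.
Likelihood ratio of a positive = 0.82/0.07 = 82/7.
Target odds: 0.95 ÷ 0.05 = 19.
Need (1/199) × (82/7)ⁿ ≥ 19, i.e. (82/7)ⁿ ≥ 3781.
(82/7)³ = 551368/343 falls short of 3781 but (82/7)⁴ = 45212176/2401 reaches it, so n = 4.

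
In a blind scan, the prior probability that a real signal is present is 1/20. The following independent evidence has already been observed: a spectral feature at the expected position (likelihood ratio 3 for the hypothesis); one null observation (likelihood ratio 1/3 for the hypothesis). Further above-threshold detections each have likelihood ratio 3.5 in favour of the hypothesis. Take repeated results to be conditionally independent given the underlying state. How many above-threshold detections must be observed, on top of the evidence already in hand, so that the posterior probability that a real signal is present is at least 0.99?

7

Prior odds = 0.05/0.95 = 1/19.
Combined Bayes factor of the evidence already in hand = 3 × (1/3) = 1.
Odds after that evidence = (1/19) × 1 = 1/19.
Target odds = 0.99/0.01 = 99.
Need 3.5ⁿ ≥ 99 ÷ (1/19) = 1881.
3.5⁶ = 1838.265625 falls short of 1881 but 3.5⁷ = 823543/128 reaches it, so n = 7.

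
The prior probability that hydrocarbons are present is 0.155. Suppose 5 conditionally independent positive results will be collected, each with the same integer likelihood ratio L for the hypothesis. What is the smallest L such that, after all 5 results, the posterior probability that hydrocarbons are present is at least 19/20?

3

Prior odds = 0.155/0.845 = 31/169.
Target odds = 0.95/0.05 = 19.
Need L⁵ ≥ 19 ÷ (31/169) = 3211/31.
2⁵ = 32 < 3211/31 ≤ 243 = 3⁵, so L = 3.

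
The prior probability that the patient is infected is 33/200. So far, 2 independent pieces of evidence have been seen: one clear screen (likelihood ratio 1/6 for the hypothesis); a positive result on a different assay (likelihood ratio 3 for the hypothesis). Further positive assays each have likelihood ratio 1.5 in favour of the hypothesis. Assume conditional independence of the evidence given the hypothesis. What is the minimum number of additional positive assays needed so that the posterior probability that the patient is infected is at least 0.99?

18

Prior odds = 0.165/0.835 = 33/167.
Combined Bayes factor of the evidence already in hand = (1/6) × 3 = 0.5.
Odds after that evidence = (33/167) × 0.5 = 33/334.
Target odds = 0.99/0.01 = 99.
Need 1.5ⁿ ≥ 99 ÷ (33/334) = 1002.
1.5¹⁷ = 129140163/131072 falls short of 1002 but 1.5¹⁸ = 387420489/262144 reaches it, so n = 18.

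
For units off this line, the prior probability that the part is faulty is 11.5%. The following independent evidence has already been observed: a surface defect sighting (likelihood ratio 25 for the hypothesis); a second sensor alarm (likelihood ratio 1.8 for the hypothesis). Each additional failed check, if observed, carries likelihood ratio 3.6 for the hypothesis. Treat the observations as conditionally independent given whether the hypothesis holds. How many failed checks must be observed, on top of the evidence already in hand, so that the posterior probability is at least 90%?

Prior odds = 0.115/0.885 = 23/177.
Combined Bayes factor of the evidence already in hand = 25 × 1.8 = 45.
Odds after that evidence = (23/177) × 45 = 345/59.
Target odds = 0.9/0.1 = 9.
Need 3.6ⁿ ≥ 9 ÷ (345/59) = 177/115.
3.6¹ = 3.6, which meets the required 177/115; so n = 1.

1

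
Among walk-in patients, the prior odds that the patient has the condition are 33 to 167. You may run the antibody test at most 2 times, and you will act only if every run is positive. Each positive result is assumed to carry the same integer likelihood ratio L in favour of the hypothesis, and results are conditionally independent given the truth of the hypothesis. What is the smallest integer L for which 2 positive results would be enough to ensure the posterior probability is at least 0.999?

Prior odds = 33/167.
Target odds = 0.999/0.001 = 999.
Need L² ≥ 999 ÷ (33/167) = 55611/11.
71² = 5041 < 55611/11 ≤ 5184 = 72², so L = 72.

72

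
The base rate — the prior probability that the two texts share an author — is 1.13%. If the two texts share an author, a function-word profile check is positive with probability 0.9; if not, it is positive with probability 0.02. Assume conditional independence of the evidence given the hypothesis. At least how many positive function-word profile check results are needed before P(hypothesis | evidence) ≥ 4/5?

2

Prior odds = 0.0113/0.9887 = 113/9887.
Likelihood ratio of a positive = 0.9/0.02 = 45.
Target posterior odds = 0.8/0.2 = 4.
Require 45ⁿ ≥ 4 ÷ (113/9887) = 39548/113.
45¹ = 45 falls short of 39548/113 but 45² = 2025 reaches it, so n = 2.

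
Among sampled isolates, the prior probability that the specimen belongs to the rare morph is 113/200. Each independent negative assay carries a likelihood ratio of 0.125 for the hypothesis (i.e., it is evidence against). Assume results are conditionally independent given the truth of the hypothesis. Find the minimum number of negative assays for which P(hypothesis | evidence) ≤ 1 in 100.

Prior odds = 0.565/0.435 = 113/87.
Likelihood ratio per negative assay = 0.125.
Target odds: 0.01 ÷ 0.99 = 1/99.
Need (113/87) × 0.125ⁿ ≤ 1/99, i.e. 0.125ⁿ ≤ 29/3729.
0.125² = 0.015625 is still above 29/3729 but 0.125³ = 0.001953125 is at or below it, so n = 3.

3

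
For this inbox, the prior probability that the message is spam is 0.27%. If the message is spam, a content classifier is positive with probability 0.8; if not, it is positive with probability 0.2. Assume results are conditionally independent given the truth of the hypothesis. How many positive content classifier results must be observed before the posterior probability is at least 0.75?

Prior odds: 0.0027 ÷ 0.9973 = 27/9973.
Likelihood ratio of a positive = 0.8/0.2 = 4.
Target odds: 0.75 ÷ 0.25 = 3.
Need (27/9973) × 4ⁿ ≥ 3, i.e. 4ⁿ ≥ 9973/9.
4⁵ = 1024 falls short of 9973/9 but 4⁶ = 4096 reaches it, so n = 6.

6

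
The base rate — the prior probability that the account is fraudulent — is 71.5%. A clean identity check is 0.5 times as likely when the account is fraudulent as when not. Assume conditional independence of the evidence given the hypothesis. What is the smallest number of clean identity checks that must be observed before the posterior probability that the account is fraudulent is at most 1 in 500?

Prior odds: 0.715 ÷ 0.285 = 143/57.
Likelihood ratio per clean identity check = 0.5.
Target posterior odds = 0.002/0.998 = 1/499.
Need (143/57) × 0.5ⁿ ≤ 1/499, i.e. 0.5ⁿ ≤ 57/71357.
0.5¹⁰ = 1/1024 is still above 57/71357 but 0.5¹¹ = 1/2048 is at or below it, so n = 11.

11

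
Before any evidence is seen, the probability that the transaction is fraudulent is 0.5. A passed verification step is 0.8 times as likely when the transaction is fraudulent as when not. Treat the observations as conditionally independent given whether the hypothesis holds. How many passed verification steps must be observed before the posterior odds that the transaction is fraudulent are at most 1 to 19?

14

Prior odds: 0.5 ÷ 0.5 = 1.
Likelihood ratio per passed verification step = 0.8.
Target odds = 1/19.
Need 1 × 0.8ⁿ ≤ 1/19, i.e. 0.8ⁿ ≤ 1/19.
0.8¹³ ≈0.0549756 is still above 1/19 but 0.8¹⁴ ≈0.0439805 is at or below it, so n = 14.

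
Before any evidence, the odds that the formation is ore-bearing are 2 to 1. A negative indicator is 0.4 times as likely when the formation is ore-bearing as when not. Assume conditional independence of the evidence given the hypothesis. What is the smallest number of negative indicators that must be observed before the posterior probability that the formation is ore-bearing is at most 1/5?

Prior odds = 2.
Likelihood ratio per negative indicator = 0.4.
Target odds: 0.2 ÷ 0.8 = 0.25.
Need 2 × 0.4ⁿ ≤ 0.25, i.e. 0.4ⁿ ≤ 0.125.
0.4² = 0.16 is still above 0.125 but 0.4³ = 0.064 is at or below it, so n = 3.

3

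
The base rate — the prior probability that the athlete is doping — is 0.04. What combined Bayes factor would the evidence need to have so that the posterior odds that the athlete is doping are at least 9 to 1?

216

Prior odds = 0.04/0.96 = 1/24.
Target odds = 9.
Required Bayes factor = 9 ÷ (1/24) = 216.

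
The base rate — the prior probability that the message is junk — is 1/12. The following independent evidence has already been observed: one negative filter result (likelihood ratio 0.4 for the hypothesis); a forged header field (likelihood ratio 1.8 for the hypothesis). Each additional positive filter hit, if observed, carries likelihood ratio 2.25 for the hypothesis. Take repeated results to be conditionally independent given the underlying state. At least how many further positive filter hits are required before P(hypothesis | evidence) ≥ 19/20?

7

Prior odds = (1/12)/(11/12) = 1/11.
Combined Bayes factor of the evidence already in hand = 0.4 × 1.8 = 0.72.
Odds after that evidence = (1/11) × 0.72 = 18/275.
Target odds = 0.95/0.05 = 19.
Need 2.25ⁿ ≥ 19 ÷ (18/275) = 5225/18.
2.25⁶ = 531441/4096 falls short of 5225/18 but 2.25⁷ = 4782969/16384 reaches it, so n = 7.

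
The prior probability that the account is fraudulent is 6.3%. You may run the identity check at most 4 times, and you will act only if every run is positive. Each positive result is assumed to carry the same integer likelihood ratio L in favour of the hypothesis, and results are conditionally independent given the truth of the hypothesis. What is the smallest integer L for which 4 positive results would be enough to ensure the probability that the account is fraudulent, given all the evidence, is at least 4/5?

Prior odds = 0.063/0.937 = 63/937.
Target odds = 0.8/0.2 = 4.
Need L⁴ ≥ 4 ÷ (63/937) = 3748/63.
2⁴ = 16 < 3748/63 ≤ 81 = 3⁴, so L = 3.

3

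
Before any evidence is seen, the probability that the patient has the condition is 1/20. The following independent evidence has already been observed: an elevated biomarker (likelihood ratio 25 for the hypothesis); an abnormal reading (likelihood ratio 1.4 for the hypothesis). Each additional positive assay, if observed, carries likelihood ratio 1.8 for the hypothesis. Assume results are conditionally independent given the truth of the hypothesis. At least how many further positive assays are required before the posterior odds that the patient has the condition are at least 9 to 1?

3

Prior odds = 0.05/0.95 = 1/19.
Combined Bayes factor of the evidence already in hand = 25 × 1.4 = 35.
Odds after that evidence = (1/19) × 35 = 35/19.
Target odds = 9.
Need 1.8ⁿ ≥ 9 ÷ (35/19) = 171/35.
1.8² = 3.24 falls short of 171/35 but 1.8³ = 5.832 reaches it, so n = 3.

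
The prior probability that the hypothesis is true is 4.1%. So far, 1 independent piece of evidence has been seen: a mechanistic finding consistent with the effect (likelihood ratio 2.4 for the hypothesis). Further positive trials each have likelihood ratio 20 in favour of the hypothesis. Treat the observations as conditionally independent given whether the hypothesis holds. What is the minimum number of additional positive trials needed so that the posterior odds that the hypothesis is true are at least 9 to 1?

2

Prior odds = 0.041/0.959 = 41/959.
Bayes factor of the evidence already in hand = 2.4.
Odds after that evidence = (41/959) × 2.4 = 492/4795.
Target odds = 9.
Need 20ⁿ ≥ 9 ÷ (492/4795) = 14385/164.
20¹ = 20 falls short of 14385/164 but 20² = 400 reaches it, so n = 2.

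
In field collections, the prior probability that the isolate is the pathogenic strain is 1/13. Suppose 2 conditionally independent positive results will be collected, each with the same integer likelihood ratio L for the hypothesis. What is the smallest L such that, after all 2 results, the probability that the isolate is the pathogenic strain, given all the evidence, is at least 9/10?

Prior odds = (1/13)/(12/13) = 1/12.
Target odds = 0.9/0.1 = 9.
Need L² ≥ 9 ÷ (1/12) = 108.
10² = 100 < 108 ≤ 121 = 11², so L = 11.

11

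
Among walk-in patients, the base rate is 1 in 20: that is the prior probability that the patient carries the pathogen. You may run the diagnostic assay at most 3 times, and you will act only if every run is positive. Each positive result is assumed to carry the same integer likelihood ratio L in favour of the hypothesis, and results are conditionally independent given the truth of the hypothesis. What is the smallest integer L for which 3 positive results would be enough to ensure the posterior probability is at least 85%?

5

Prior odds = 0.05/0.95 = 1/19.
Target odds = 0.85/0.15 = 17/3.
Need L³ ≥ 17/3 ÷ (1/19) = 323/3.
4³ = 64 < 323/3 ≤ 125 = 5³, so L = 5.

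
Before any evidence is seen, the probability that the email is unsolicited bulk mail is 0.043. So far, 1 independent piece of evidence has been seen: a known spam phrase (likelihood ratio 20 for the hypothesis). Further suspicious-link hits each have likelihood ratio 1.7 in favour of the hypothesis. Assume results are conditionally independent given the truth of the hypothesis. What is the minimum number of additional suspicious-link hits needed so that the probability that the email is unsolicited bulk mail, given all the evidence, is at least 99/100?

Prior odds = 0.043/0.957 = 43/957.
Bayes factor of the evidence already in hand = 20.
Odds after that evidence = (43/957) × 20 = 860/957.
Target odds = 0.99/0.01 = 99.
Need 1.7ⁿ ≥ 99 ÷ (860/957) = 94743/860.
1.7⁸ ≈69.7576 falls short of 94743/860 but 1.7⁹ ≈118.588 reaches it, so n = 9.

9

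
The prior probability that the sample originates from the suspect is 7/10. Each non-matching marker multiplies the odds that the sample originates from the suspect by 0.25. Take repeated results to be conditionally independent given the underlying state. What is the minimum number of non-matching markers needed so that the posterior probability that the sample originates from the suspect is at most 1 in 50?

4

Prior odds: 0.7 ÷ 0.3 = 7/3.
Likelihood ratio per non-matching marker = 0.25.
Target posterior odds = 0.02/0.98 = 1/49.
Need (7/3) × 0.25ⁿ ≤ 1/49, i.e. 0.25ⁿ ≤ 3/343.
0.25³ = 0.015625 is still above 3/343 but 0.25⁴ = 0.00390625 is at or below it, so n = 4.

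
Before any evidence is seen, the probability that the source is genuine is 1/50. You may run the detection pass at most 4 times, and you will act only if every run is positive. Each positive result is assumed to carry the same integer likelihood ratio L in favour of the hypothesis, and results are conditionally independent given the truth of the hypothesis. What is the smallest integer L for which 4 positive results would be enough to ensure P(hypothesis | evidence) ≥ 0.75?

Prior odds = 0.02/0.98 = 1/49.
Target odds = 0.75/0.25 = 3.
Need L⁴ ≥ 3 ÷ (1/49) = 147.
3⁴ = 81 < 147 ≤ 256 = 4⁴, so L = 4.

4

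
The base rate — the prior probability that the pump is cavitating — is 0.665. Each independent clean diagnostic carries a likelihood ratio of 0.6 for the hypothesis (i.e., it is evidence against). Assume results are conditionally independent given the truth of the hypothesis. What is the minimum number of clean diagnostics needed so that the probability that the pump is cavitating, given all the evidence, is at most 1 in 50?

9

Prior odds = 0.665/0.335 = 133/67.
Likelihood ratio per clean diagnostic = 0.6.
Target posterior odds = 0.02/0.98 = 1/49.
Need (133/67) × 0.6ⁿ ≤ 1/49, i.e. 0.6ⁿ ≤ 67/6517.
0.6⁸ = 6561/390625 is still above 67/6517 but 0.6⁹ = 19683/1953125 is at or below it, so n = 9.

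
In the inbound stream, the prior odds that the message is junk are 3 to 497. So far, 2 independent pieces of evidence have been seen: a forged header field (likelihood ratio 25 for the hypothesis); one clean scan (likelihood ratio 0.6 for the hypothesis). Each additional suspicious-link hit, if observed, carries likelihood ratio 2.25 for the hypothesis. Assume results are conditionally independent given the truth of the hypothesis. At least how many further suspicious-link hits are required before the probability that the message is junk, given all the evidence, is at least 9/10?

Prior odds = 3/497.
Combined Bayes factor of the evidence already in hand = 25 × 0.6 = 15.
Odds after that evidence = (3/497) × 15 = 45/497.
Target odds = 0.9/0.1 = 9.
Need 2.25ⁿ ≥ 9 ÷ (45/497) = 99.4.
2.25⁵ = 59049/1024 falls short of 99.4 but 2.25⁶ = 531441/4096 reaches it, so n = 6.

6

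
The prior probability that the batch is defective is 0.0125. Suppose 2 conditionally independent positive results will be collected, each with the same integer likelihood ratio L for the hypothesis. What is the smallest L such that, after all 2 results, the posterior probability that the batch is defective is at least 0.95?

Prior odds = 0.0125/0.9875 = 1/79.
Target odds = 0.95/0.05 = 19.
Need L² ≥ 19 ÷ (1/79) = 1501.
38² = 1444 < 1501 ≤ 1521 = 39², so L = 39.

39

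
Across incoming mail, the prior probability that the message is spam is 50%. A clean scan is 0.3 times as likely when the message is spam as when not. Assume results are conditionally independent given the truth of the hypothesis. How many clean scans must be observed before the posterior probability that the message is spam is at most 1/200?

Prior odds: 0.5 ÷ 0.5 = 1.
Likelihood ratio per clean scan = 0.3.
Target posterior odds = 0.005/0.995 = 1/199.
Need 1 × 0.3ⁿ ≤ 1/199, i.e. 0.3ⁿ ≤ 1/199.
0.3⁴ = 0.0081 is still above 1/199 but 0.3⁵ = 243/100000 is at or below it, so n = 5.

5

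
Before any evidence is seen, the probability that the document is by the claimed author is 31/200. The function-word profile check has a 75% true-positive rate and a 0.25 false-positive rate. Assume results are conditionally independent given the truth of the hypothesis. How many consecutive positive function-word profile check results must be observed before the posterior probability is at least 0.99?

Prior odds: 0.155 ÷ 0.845 = 31/169.
Likelihood ratio of a positive result = 0.75/0.25 = 3.
Target odds: 0.99 ÷ 0.01 = 99.
Need (31/169) × 3ⁿ ≥ 99, i.e. 3ⁿ ≥ 16731/31.
3⁵ = 243 falls short of 16731/31 but 3⁶ = 729 reaches it, so n = 6.

6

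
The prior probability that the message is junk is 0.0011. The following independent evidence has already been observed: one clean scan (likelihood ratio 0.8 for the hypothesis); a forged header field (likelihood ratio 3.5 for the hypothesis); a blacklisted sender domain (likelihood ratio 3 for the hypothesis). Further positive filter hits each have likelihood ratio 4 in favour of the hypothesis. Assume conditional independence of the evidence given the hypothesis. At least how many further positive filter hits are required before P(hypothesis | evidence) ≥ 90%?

Prior odds = 0.0011/0.9989 = 11/9989.
Combined Bayes factor of the evidence already in hand = 0.8 × 3.5 × 3 = 8.4.
Odds after that evidence = (11/9989) × 8.4 = 66/7135.
Target odds = 0.9/0.1 = 9.
Need 4ⁿ ≥ 9 ÷ (66/7135) = 21405/22.
4⁴ = 256 falls short of 21405/22 but 4⁵ = 1024 reaches it, so n = 5.

5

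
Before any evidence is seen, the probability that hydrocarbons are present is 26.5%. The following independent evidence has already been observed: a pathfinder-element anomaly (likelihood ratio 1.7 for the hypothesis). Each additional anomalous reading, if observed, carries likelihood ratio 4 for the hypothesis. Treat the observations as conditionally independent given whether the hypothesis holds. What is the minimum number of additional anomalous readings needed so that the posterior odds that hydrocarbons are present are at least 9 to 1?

2

Prior odds = 0.265/0.735 = 53/147.
Bayes factor of the evidence already in hand = 1.7.
Odds after that evidence = (53/147) × 1.7 = 901/1470.
Target odds = 9.
Need 4ⁿ ≥ 9 ÷ (901/1470) = 13230/901.
4¹ = 4 falls short of 13230/901 but 4² = 16 reaches it, so n = 2.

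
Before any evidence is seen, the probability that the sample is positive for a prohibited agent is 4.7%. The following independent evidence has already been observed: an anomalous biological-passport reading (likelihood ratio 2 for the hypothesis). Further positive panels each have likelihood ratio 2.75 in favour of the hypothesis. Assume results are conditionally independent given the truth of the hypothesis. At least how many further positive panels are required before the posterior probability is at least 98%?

Prior odds = 0.047/0.953 = 47/953.
Bayes factor of the evidence already in hand = 2.
Odds after that evidence = (47/953) × 2 = 94/953.
Target odds = 0.98/0.02 = 49.
Need 2.75ⁿ ≥ 49 ÷ (94/953) = 46697/94.
2.75⁶ = 1771561/4096 falls short of 46697/94 but 2.75⁷ = 19487171/16384 reaches it, so n = 7.

7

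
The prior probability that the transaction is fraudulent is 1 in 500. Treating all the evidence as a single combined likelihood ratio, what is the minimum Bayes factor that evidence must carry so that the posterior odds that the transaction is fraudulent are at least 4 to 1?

1996

Prior odds = 0.002/0.998 = 1/499.
Target odds = 4.
Required Bayes factor = 4 ÷ (1/499) = 1996.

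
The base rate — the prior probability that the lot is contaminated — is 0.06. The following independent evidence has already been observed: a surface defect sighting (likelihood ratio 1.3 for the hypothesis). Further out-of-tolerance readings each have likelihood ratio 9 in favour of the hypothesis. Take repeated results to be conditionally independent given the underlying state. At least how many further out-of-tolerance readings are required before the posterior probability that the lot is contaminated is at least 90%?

3

Prior odds = 0.06/0.94 = 3/47.
Bayes factor of the evidence already in hand = 1.3.
Odds after that evidence = (3/47) × 1.3 = 39/470.
Target odds = 0.9/0.1 = 9.
Need 9ⁿ ≥ 9 ÷ (39/470) = 1410/13.
9² = 81 falls short of 1410/13 but 9³ = 729 reaches it, so n = 3.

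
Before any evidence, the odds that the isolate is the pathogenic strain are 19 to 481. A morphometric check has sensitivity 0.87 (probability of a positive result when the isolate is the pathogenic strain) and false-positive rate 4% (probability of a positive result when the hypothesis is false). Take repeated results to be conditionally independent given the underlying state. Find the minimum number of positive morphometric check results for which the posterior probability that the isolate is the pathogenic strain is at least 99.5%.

Prior odds = 19/481.
Likelihood ratio of a positive result = 0.87/0.04 = 21.75.
Target odds: 0.995 ÷ 0.005 = 199.
Need (19/481) × 21.75ⁿ ≥ 199, i.e. 21.75ⁿ ≥ 95719/19.
21.75² = 473.0625 falls short of 95719/19 but 21.75³ = 658503/64 reaches it, so n = 3.

3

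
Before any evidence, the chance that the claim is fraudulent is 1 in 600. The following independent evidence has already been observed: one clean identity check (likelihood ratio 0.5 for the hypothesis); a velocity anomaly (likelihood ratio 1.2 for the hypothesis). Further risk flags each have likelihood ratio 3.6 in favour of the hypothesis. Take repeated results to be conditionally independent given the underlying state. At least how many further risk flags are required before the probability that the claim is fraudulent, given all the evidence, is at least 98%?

Prior odds = (1/600)/(599/600) = 1/599.
Combined Bayes factor of the evidence already in hand = 0.5 × 1.2 = 0.6.
Odds after that evidence = (1/599) × 0.6 = 3/2995.
Target odds = 0.98/0.02 = 49.
Need 3.6ⁿ ≥ 49 ÷ (3/2995) = 146755/3.
3.6⁸ ≈28211.1 falls short of 146755/3 but 3.6⁹ ≈101560 reaches it, so n = 9.

9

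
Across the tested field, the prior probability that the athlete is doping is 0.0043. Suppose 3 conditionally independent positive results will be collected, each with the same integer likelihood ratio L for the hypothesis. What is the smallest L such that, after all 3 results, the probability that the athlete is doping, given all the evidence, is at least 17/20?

Prior odds = 0.0043/0.9957 = 43/9957.
Target odds = 0.85/0.15 = 17/3.
Need L³ ≥ 17/3 ÷ (43/9957) = 56423/43.
10³ = 1000 < 56423/43 ≤ 1331 = 11³, so L = 11.

11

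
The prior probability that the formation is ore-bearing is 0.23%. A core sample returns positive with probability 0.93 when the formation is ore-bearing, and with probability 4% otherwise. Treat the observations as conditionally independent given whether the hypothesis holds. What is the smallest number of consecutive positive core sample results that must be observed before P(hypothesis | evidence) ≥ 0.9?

Prior odds: 0.0023 ÷ 0.9977 = 23/9977.
Likelihood ratio of a positive result = 0.93/0.04 = 23.25.
Target odds: 0.9 ÷ 0.1 = 9.
Need (23/9977) × 23.25ⁿ ≥ 9, i.e. 23.25ⁿ ≥ 89793/23.
23.25² = 540.5625 falls short of 89793/23 but 23.25³ = 804357/64 reaches it, so n = 3.

3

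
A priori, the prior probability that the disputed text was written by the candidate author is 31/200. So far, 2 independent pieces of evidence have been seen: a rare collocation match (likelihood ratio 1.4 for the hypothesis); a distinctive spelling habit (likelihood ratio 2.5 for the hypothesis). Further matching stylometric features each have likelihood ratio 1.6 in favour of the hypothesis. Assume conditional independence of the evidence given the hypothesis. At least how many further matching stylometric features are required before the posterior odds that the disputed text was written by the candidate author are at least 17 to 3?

5

Prior odds = 0.155/0.845 = 31/169.
Combined Bayes factor of the evidence already in hand = 1.4 × 2.5 = 3.5.
Odds after that evidence = (31/169) × 3.5 = 217/338.
Target odds = 17/3.
Need 1.6ⁿ ≥ 17/3 ÷ (217/338) = 5746/651.
1.6⁴ = 6.5536 falls short of 5746/651 but 1.6⁵ = 10.48576 reaches it, so n = 5.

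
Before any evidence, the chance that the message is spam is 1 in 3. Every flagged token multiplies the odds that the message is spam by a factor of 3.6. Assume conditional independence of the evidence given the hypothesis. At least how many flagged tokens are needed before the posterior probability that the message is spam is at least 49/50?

Prior odds = (1/3)/(2/3) = 0.5.
Likelihood ratio per flagged token = 3.6.
Target posterior odds = 0.98/0.02 = 49.
Require 3.6ⁿ ≥ 49 ÷ 0.5 = 98.
3.6³ = 46.656 falls short of 98 but 3.6⁴ = 167.9616 reaches it, so n = 4.

4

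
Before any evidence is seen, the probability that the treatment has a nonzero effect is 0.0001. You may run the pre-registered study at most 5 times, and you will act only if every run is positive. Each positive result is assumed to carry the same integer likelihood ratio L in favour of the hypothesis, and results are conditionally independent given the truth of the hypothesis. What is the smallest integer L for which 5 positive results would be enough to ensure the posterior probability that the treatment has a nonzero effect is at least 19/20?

Prior odds = 0.0001/0.9999 = 1/9999.
Target odds = 0.95/0.05 = 19.
Need L⁵ ≥ 19 ÷ (1/9999) = 189981.
11⁵ = 161051 < 189981 ≤ 248832 = 12⁵, so L = 12.

12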